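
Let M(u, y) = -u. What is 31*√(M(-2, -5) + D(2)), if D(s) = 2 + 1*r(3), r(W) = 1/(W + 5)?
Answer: 31*√66/4 ≈ 62.961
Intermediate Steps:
r(W) = 1/(5 + W)
D(s) = 17/8 (D(s) = 2 + 1/(5 + 3) = 2 + 1/8 = 2 + 1*(⅛) = 2 + ⅛ = 17/8)
31*√(M(-2, -5) + D(2)) = 31*√(-1*(-2) + 17/8) = 31*√(2 + 17/8) = 31*√(33/8) = 31*(√66/4) = 31*√66/4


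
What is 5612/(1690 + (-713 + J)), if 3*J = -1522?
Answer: 16836/1409 ≈ 11.949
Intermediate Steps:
J = -1522/3 (J = (1/3)*(-1522) = -1522/3 ≈ -507.33)
5612/(1690 + (-713 + J)) = 5612/(1690 + (-713 - 1522/3)) = 5612/(1690 - 3661/3) = 5612/(1409/3) = 5612*(3/1409) = 16836/1409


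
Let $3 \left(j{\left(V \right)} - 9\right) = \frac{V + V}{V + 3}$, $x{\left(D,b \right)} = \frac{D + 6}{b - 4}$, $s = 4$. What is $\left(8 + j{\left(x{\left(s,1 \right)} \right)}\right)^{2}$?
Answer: $\frac{5041}{9} \approx 560.11$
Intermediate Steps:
$x{\left(D,b \right)} = \frac{6 + D}{-4 + b}$
$j{\left(V \right)} = 9 + \frac{2 V}{3 \left(3 + V\right)}$ ($j{\left(V \right)} = 9 + \frac{\left(V + V\right) \frac{1}{V + 3}}{3} = 9 + \frac{2 V \frac{1}{3 + V}}{3} = 9 + \frac{2 V}{3 \left(3 + V\right)}$)
$\left(8 + j{\left(x{\left(s,1 \right)} \right)}\right)^{2} = \left(8 + \frac{81 + 29 \frac{6 + 4}{-4 + 1}}{3 \left(3 + \frac{6 + 4}{-4 + 1}\right)}\right)^{2} = \left(8 + \frac{81 + 29 \frac{1}{-3} \cdot 10}{3 \left(3 + \frac{1}{-3} \cdot 10\right)}\right)^{2} = \left(8 + \frac{81 + 29 \left(\left(- \frac{1}{3}\right) 10\right)}{3 \left(3 - \frac{10}{3}\right)}\right)^{2} = \left(8 + \frac{81 + 29 \left(- \frac{10}{3}\right)}{3 \left(3 - \frac{10}{3}\right)}\right)^{2} = \left(8 + \frac{81 - \frac{290}{3}}{3 \left(- \frac{1}{3}\right)}\right)^{2} = \left(8 + \frac{1}{3} \left(-3\right) \left(- \frac{47}{3}\right)\right)^{2} = \left(8 + \frac{47}{3}\right)^{2} = \left(\frac{71}{3}\right)^{2} = \frac{5041}{9}$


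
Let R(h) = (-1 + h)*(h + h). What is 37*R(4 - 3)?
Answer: 0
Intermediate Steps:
R(h) = 2*h*(-1 + h) (R(h) = (-1 + h)*(2*h) = 2*h*(-1 + h))
37*R(4 - 3) = 37*(2*(4 - 3)*(-1 + (4 - 3))) = 37*(2*1*(-1 + 1)) = 37*(2*1*0) = 37*0 = 0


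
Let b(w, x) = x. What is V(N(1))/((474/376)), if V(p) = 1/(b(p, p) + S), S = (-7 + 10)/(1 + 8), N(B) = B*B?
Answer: 47/79 ≈ 0.59494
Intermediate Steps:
N(B) = B²
S = ⅓ (S = 3/9 = 3*(⅑) = ⅓ ≈ 0.33333)
V(p) = 1/(⅓ + p) (V(p) = 1/(p + ⅓) = 1/(⅓ + p))
V(N(1))/((474/376)) = (3/(1 + 3*1²))/((474/376)) = (3/(1 + 3*1))/((474*(1/376))) = (3/(1 + 3))/(237/188) = (3/4)*(188/237) = (3*(¼))*(188/237) = (¾)*(188/237) = 47/79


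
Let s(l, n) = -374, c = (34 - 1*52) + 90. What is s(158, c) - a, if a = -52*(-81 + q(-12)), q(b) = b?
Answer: -5210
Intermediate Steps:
c = 72 (c = (34 - 52) + 90 = -18 + 90 = 72)
a = 4836 (a = -52*(-81 - 12) = -52*(-93) = 4836)
s(158, c) - a = -374 - 1*4836 = -374 - 4836 = -5210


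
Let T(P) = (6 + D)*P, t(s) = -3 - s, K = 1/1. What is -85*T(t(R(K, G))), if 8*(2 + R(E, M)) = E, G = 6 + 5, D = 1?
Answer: 5355/8 ≈ 669.38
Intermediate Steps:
G = 11
K = 1
R(E, M) = -2 + E/8
T(P) = 7*P (T(P) = (6 + 1)*P = 7*P)
-85*T(t(R(K, G))) = -595*(-3 - (-2 + (⅛)*1)) = -595*(-3 - (-2 + ⅛)) = -595*(-3 - 1*(-15/8)) = -595*(-3 + 15/8) = -595*(-9)/8 = -85*(-63/8) = 5355/8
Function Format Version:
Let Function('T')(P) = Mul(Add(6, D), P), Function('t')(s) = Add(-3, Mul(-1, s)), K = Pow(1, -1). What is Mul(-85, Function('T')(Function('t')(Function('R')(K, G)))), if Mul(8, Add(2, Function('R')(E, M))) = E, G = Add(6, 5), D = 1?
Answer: Rational(5355, 8) ≈ 669.38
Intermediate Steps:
G = 11
K = 1
Function('R')(E, M) = Add(-2, Mul(Rational(1, 8), E))
Function('T')(P) = Mul(7, P) (Function('T')(P) = Mul(Add(6, 1), P) = Mul(7, P))
Mul(-85, Function('T')(Function('t')(Function('R')(K, G)))) = Mul(-85, Mul(7, Add(-3, Mul(-1, Add(-2, Mul(Rational(1, 8), 1)))))) = Mul(-85, Mul(7, Add(-3, Mul(-1, Add(-2, Rational(1, 8)))))) = Mul(-85, Mul(7, Add(-3, Mul(-1, Rational(-15, 8))))) = Mul(-85, Mul(7, Add(-3, Rational(15, 8)))) = Mul(-85, Mul(7, Rational(-9, 8))) = Mul(-85, Rational(-63, 8)) = Rational(5355, 8)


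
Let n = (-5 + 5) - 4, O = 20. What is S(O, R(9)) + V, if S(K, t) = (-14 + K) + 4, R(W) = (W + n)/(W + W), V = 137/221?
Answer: 2347/221 ≈ 10.620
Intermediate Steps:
V = 137/221 (V = 137*(1/221) = 137/221 ≈ 0.61991)
n = -4 (n = 0 - 4 = -4)
R(W) = (-4 + W)/(2*W) (R(W) = (W - 4)/(W + W) = (-4 + W)/((2*W)) = (-4 + W)*(1/(2*W)) = (-4 + W)/(2*W))
S(K, t) = -10 + K
S(O, R(9)) + V = (-10 + 20) + 137/221 = 10 + 137/221 = 2347/221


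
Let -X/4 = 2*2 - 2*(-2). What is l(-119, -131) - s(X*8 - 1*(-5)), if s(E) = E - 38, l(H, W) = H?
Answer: 170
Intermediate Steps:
X = -32 (X = -4*(2*2 - 2*(-2)) = -4*(4 + 4) = -4*8 = -32)
s(E) = -38 + E
l(-119, -131) - s(X*8 - 1*(-5)) = -119 - (-38 + (-32*8 - 1*(-5))) = -119 - (-38 + (-256 + 5)) = -119 - (-38 - 251) = -119 - 1*(-289) = -119 + 289 = 170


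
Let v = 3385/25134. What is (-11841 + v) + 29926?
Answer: 454551775/25134 ≈ 18085.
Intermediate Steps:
v = 3385/25134 (v = 3385*(1/25134) = 3385/25134 ≈ 0.13468)
(-11841 + v) + 29926 = (-11841 + 3385/25134) + 29926 = -297608309/25134 + 29926 = 454551775/25134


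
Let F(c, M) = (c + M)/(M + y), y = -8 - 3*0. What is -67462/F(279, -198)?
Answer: 13897172/81 ≈ 1.7157e+5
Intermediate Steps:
y = -8 (y = -8 + 0 = -8)
F(c, M) = (M + c)/(-8 + M) (F(c, M) = (c + M)/(M - 8) = (M + c)/(-8 + M))
-67462/F(279, -198) = -67462*(-8 - 198)/(-198 + 279) = -67462/(81/(-206)) = -67462/((-1/206*81)) = -67462/(-81/206) = -67462*(-206/81) = 13897172/81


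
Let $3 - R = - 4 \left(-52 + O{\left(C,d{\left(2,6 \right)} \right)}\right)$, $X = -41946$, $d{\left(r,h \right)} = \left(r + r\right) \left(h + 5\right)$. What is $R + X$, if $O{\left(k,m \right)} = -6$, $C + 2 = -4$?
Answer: $-42175$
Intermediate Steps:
$C = -6$ ($C = -2 - 4 = -6$)
$d{\left(r,h \right)} = 2 r \left(5 + h\right)$
$R = -229$ ($R = 3 - - 4 \left(-52 - 6\right) = 3 - \left(-4\right) \left(-58\right) = 3 - 232 = -229$)
$R + X = -229 - 41946 = -42175$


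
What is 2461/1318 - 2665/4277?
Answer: 539479/433622 ≈ 1.2441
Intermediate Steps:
2461/1318 - 2665/4277 = 2461*(1/1318) - 2665*1/4277 = 2461/1318 - 205/329 = 539479/433622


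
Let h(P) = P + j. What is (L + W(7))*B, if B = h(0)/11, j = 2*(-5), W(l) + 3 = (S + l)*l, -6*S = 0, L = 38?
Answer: -840/11 ≈ -76.364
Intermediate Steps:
S = 0 (S = -⅙*0 = 0)
W(l) = -3 + l² (W(l) = -3 + (0 + l)*l = -3 + l*l = -3 + l²)
j = -10
h(P) = -10 + P (h(P) = P - 10 = -10 + P)
B = -10/11 (B = (-10 + 0)/11 = -10*1/11 = -10/11 ≈ -0.90909)
(L + W(7))*B = (38 + (-3 + 7²))*(-10/11) = (38 + (-3 + 49))*(-10/11) = (38 + 46)*(-10/11) = 84*(-10/11) = -840/11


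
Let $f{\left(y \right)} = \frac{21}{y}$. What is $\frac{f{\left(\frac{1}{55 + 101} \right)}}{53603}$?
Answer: $\frac{3276}{53603} \approx 0.061116$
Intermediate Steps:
$\frac{f{\left(\frac{1}{55 + 101} \right)}}{53603} = \frac{21 \frac{1}{\frac{1}{55 + 101}}}{53603} = \frac{21}{\frac{1}{156}} \cdot \frac{1}{53603} = 21 \frac{1}{\frac{1}{156}} \cdot \frac{1}{53603} = 21 \cdot 156 \cdot \frac{1}{53603} = 3276 \cdot \frac{1}{53603} = \frac{3276}{53603}$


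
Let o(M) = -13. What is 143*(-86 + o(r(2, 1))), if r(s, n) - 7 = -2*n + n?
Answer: -14157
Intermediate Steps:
r(s, n) = 7 - n (r(s, n) = 7 + (-2*n + n) = 7 - n)
143*(-86 + o(r(2, 1))) = 143*(-86 - 13) = 143*(-99) = -14157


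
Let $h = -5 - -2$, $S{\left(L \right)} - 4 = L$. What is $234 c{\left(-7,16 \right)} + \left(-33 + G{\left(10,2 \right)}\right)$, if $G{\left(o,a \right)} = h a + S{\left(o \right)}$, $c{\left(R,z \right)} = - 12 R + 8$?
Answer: $21503$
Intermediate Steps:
$S{\left(L \right)} = 4 + L$
$h = -3$ ($h = -5 + 2 = -3$)
$c{\left(R,z \right)} = 8 - 12 R$
$G{\left(o,a \right)} = 4 + o - 3 a$ ($G{\left(o,a \right)} = - 3 a + \left(4 + o\right) = 4 + o - 3 a$)
$234 c{\left(-7,16 \right)} + \left(-33 + G{\left(10,2 \right)}\right) = 234 \left(8 - -84\right) + \left(-33 + \left(4 + 10 - 6\right)\right) = 234 \left(8 + 84\right) + \left(-33 + \left(4 + 10 - 6\right)\right) = 234 \cdot 92 + \left(-33 + 8\right) = 21528 - 25 = 21503$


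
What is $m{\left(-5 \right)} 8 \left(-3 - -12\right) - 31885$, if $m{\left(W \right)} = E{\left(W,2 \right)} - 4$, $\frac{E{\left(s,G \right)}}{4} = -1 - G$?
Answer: $-33037$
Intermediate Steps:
$E{\left(s,G \right)} = -4 - 4 G$ ($E{\left(s,G \right)} = 4 \left(-1 - G\right) = -4 - 4 G$)
$m{\left(W \right)} = -16$ ($m{\left(W \right)} = \left(-4 - 8\right) - 4 = -12 - 4 = -16$)
$m{\left(-5 \right)} 8 \left(-3 - -12\right) - 31885 = \left(-16\right) 8 \left(-3 - -12\right) - 31885 = - 128 \left(-3 + 12\right) - 31885 = \left(-128\right) 9 - 31885 = -1152 - 31885 = -33037$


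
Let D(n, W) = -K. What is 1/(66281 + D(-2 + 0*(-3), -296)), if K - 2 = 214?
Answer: 1/66065 ≈ 1.5137e-5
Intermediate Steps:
K = 216 (K = 2 + 214 = 216)
D(n, W) = -216 (D(n, W) = -1*216 = -216)
1/(66281 + D(-2 + 0*(-3), -296)) = 1/(66281 - 216) = 1/66065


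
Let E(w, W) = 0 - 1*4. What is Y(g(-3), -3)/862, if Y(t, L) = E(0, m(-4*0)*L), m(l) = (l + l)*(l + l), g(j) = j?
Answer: -2/431 ≈ -0.0046404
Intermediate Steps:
m(l) = 4*l² (m(l) = (2*l)*(2*l) = 4*l²)
E(w, W) = -4 (E(w, W) = 0 - 4 = -4)
Y(t, L) = -4
Y(g(-3), -3)/862 = -4/862 = -4*1/862 = -2/431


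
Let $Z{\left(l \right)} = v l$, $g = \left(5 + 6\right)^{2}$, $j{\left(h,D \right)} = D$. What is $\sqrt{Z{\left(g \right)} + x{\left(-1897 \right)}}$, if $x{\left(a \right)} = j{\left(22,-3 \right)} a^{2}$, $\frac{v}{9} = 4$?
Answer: $i \sqrt{10791471} \approx 3285.0 i$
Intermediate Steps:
$v = 36$ ($v = 9 \cdot 4 = 36$)
$g = 121$ ($g = 11^{2} = 121$)
$Z{\left(l \right)} = 36 l$
$x{\left(a \right)} = - 3 a^{2}$
$\sqrt{Z{\left(g \right)} + x{\left(-1897 \right)}} = \sqrt{36 \cdot 121 - 3 \left(-1897\right)^{2}} = \sqrt{4356 - 10795827} = \sqrt{-10791471} = i \sqrt{10791471}$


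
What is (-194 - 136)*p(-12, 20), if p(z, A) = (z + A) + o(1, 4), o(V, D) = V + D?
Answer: -4290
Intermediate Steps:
o(V, D) = D + V
p(z, A) = 5 + A + z (p(z, A) = (z + A) + (4 + 1) = (A + z) + 5 = 5 + A + z)
(-194 - 136)*p(-12, 20) = (-194 - 136)*(5 + 20 - 12) = -330*13 = -4290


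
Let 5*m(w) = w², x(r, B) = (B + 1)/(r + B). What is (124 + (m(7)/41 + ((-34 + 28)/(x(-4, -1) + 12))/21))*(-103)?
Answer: -110157779/8610 ≈ -12794.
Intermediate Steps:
x(r, B) = (1 + B)/(B + r)
m(w) = w²/5
(124 + (m(7)/41 + ((-34 + 28)/(x(-4, -1) + 12))/21))*(-103) = (124 + (((⅕)*7²)/41 + ((-34 + 28)/((1 - 1)/(-1 - 4) + 12))/21))*(-103) = (124 + (((⅕)*49)*(1/41) - 6/(0/(-5) + 12)*(1/21)))*(-103) = (124 + ((49/5)*(1/41) - 6/(-⅕*0 + 12)*(1/21)))*(-103) = (124 + (49/205 - 6/(0 + 12)*(1/21)))*(-103) = (124 + (49/205 - 6/12*(1/21)))*(-103) = (124 + (49/205 - 6*1/12*(1/21)))*(-103) = (124 + (49/205 - ½*1/21))*(-103) = (124 + (49/205 - 1/42))*(-103) = (124 + 1853/8610)*(-103) = (1069493/8610)*(-103) = -110157779/8610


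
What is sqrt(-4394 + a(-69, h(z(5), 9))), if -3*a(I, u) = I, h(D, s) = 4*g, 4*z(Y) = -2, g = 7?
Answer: I*sqrt(4371) ≈ 66.114*I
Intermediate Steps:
z(Y) = -1/2 (z(Y) = (1/4)*(-2) = -1/2)
h(D, s) = 28 (h(D, s) = 4*7 = 28)
a(I, u) = -I/3
sqrt(-4394 + a(-69, h(z(5), 9))) = sqrt(-4394 - 1/3*(-69)) = sqrt(-4394 + 23) = sqrt(-4371) = I*sqrt(4371)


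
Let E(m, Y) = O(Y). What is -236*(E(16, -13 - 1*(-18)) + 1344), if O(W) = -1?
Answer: -316948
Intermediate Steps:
E(m, Y) = -1
-236*(E(16, -13 - 1*(-18)) + 1344) = -236*(-1 + 1344) = -236*1343 = -316948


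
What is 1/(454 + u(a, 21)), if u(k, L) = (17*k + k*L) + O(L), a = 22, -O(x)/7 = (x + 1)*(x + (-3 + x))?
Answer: -1/4716 ≈ -0.00021204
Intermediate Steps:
O(x) = -7*(1 + x)*(-3 + 2*x) (O(x) = -7*(x + 1)*(x + (-3 + x)) = -7*(1 + x)*(-3 + 2*x))
u(k, L) = 21 - 14*L² + 7*L + 17*k + L*k (u(k, L) = (17*k + k*L) + (21 - 14*L² + 7*L) = (17*k + L*k) + (21 - 14*L² + 7*L) = 21 - 14*L² + 7*L + 17*k + L*k)
1/(454 + u(a, 21)) = 1/(454 + (21 - 14*21² + 7*21 + 17*22 + 21*22)) = 1/(454 + (21 - 14*441 + 147 + 374 + 462)) = 1/(454 + (21 - 6174 + 147 + 374 + 462)) = 1/(454 - 5170) = 1/(-4716) = -1/4716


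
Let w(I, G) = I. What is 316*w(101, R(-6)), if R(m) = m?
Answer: 31916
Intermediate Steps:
316*w(101, R(-6)) = 316*101 = 31916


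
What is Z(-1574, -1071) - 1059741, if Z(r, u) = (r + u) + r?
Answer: -1063960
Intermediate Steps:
Z(r, u) = u + 2*r
Z(-1574, -1071) - 1059741 = (-1071 + 2*(-1574)) - 1059741 = (-1071 - 3148) - 1059741 = -4219 - 1059741 = -1063960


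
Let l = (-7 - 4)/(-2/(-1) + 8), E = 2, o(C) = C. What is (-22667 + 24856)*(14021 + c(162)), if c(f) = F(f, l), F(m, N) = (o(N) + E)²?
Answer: 3069374209/100 ≈ 3.0694e+7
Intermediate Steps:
l = -11/10 (l = -11/(-2*(-1) + 8) = -11/(2 + 8) = -11/10 ≈ -1.1000)
F(m, N) = (2 + N)² (F(m, N) = (N + 2)² = (2 + N)²)
c(f) = 81/100 (c(f) = (2 - 11/10)² = (9/10)² = 81/100)
(-22667 + 24856)*(14021 + c(162)) = (-22667 + 24856)*(14021 + 81/100) = 2189*(1402181/100) = 3069374209/100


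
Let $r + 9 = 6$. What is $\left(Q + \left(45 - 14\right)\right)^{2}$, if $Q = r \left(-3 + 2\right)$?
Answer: $1156$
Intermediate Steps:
$r = -3$ ($r = -9 + 6 = -3$)
$Q = 3$ ($Q = - 3 \left(-3 + 2\right) = \left(-3\right) \left(-1\right) = 3$)
$\left(Q + \left(45 - 14\right)\right)^{2} = \left(3 + \left(45 - 14\right)\right)^{2} = \left(3 + 31\right)^{2} = 34^{2} = 1156$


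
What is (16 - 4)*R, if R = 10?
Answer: 120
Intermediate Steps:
(16 - 4)*R = (16 - 4)*10 = 12*10 = 120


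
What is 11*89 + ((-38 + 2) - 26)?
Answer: 917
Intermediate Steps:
11*89 + ((-38 + 2) - 26) = 979 + (-36 - 26) = 979 - 62 = 917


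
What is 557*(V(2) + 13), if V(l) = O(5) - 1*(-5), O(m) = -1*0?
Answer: 10026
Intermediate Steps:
O(m) = 0
V(l) = 5 (V(l) = 0 - 1*(-5) = 0 + 5 = 5)
557*(V(2) + 13) = 557*(5 + 13) = 557*18 = 10026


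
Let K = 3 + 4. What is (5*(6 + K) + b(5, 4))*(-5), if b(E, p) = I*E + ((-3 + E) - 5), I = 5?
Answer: -435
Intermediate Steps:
K = 7
b(E, p) = -8 + 6*E (b(E, p) = 5*E + ((-3 + E) - 5) = 5*E + (-8 + E) = -8 + 6*E)
(5*(6 + K) + b(5, 4))*(-5) = (5*(6 + 7) + (-8 + 6*5))*(-5) = (5*13 + (-8 + 30))*(-5) = (65 + 22)*(-5) = 87*(-5) = -435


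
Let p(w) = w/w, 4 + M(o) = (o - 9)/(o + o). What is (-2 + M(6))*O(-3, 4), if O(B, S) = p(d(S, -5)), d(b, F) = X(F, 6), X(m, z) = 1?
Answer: -25/4 ≈ -6.2500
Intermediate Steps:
d(b, F) = 1
M(o) = -4 + (-9 + o)/(2*o) (M(o) = -4 + (o - 9)/(o + o) = -4 + (-9 + o)/((2*o)) = -4 + (-9 + o)*(1/(2*o)) = -4 + (-9 + o)/(2*o))
p(w) = 1
O(B, S) = 1
(-2 + M(6))*O(-3, 4) = (-2 + (1/2)*(-9 - 7*6)/6)*1 = (-2 + (1/2)*(1/6)*(-9 - 42))*1 = (-2 + (1/2)*(1/6)*(-51))*1 = (-2 - 17/4)*1 = -25/4*1 = -25/4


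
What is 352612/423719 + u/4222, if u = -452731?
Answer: -190341998725/1788941618 ≈ -106.40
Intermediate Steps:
352612/423719 + u/4222 = 352612/423719 - 452731/4222 = -190341998725/1788941618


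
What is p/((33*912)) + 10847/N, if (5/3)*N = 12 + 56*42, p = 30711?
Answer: 51390527/5928912 ≈ 8.6678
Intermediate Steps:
N = 7092/5 (N = 3*(12 + 56*42)/5 = 3*(12 + 2352)/5 = (⅗)*2364 = 7092/5 ≈ 1418.4)
p/((33*912)) + 10847/N = 30711/((33*912)) + 10847/(7092/5) = 30711/30096 + 10847*(5/7092) = 30711*(1/30096) + 54235/7092 = 10237/10032 + 54235/7092 = 51390527/5928912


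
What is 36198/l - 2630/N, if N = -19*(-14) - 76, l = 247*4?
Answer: 11261/494 ≈ 22.796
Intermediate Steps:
l = 988
N = 190 (N = 266 - 76 = 190)
36198/l - 2630/N = 36198/988 - 2630/190 = 36198*(1/988) - 2630*1/190 = 18099/494 - 263/19 = 11261/494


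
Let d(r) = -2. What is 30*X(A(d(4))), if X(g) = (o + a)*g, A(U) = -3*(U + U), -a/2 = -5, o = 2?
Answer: 4320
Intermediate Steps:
a = 10 (a = -2*(-5) = 10)
A(U) = -6*U
X(g) = 12*g (X(g) = (2 + 10)*g = 12*g)
30*X(A(d(4))) = 30*(12*(-6*(-2))) = 30*(12*12) = 30*144 = 4320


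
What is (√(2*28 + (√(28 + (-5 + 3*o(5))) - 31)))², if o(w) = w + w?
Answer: 25 + √53 ≈ 32.280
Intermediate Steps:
o(w) = 2*w
(√(2*28 + (√(28 + (-5 + 3*o(5))) - 31)))² = (√(2*28 + (√(28 + (-5 + 3*(2*5))) - 31)))² = (√(56 + (√(28 + (-5 + 3*10)) - 31)))² = (√(56 + (√(28 + (-5 + 30)) - 31)))² = (√(56 + (√(28 + 25) - 31)))² = (√(56 + (√53 - 31)))² = (√(56 + (-31 + √53)))² = (√(25 + √53))² = 25 + √53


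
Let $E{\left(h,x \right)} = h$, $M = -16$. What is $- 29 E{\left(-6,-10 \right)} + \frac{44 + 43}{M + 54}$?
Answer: $\frac{6699}{38} \approx 176.29$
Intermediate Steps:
$- 29 E{\left(-6,-10 \right)} + \frac{44 + 43}{M + 54} = \left(-29\right) \left(-6\right) + \frac{44 + 43}{-16 + 54} = 174 + \frac{87}{38} = \frac{6699}{38}$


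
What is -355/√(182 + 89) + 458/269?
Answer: 458/269 - 355*√271/271 ≈ -19.862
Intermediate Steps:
-355/√(182 + 89) + 458/269 = -355*√271/271 + 458*(1/269) = -355*√271/271 + 458/269 = 458/269 - 355*√271/271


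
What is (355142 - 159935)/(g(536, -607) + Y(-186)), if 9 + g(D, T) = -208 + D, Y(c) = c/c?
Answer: 195207/320 ≈ 610.02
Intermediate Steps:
Y(c) = 1
g(D, T) = -217 + D (g(D, T) = -9 + (-208 + D) = -217 + D)
(355142 - 159935)/(g(536, -607) + Y(-186)) = (355142 - 159935)/((-217 + 536) + 1) = 195207/(319 + 1) = 195207/320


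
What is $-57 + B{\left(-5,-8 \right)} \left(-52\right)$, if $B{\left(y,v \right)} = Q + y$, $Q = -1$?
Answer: $255$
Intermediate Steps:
$B{\left(y,v \right)} = -1 + y$
$-57 + B{\left(-5,-8 \right)} \left(-52\right) = -57 + \left(-1 - 5\right) \left(-52\right) = -57 - -312 = -57 + 312 = 255$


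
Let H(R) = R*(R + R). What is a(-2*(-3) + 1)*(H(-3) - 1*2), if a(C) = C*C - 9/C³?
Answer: 268768/343 ≈ 783.58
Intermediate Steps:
a(C) = C² - 9/C³
H(R) = 2*R² (H(R) = R*(2*R) = 2*R²)
a(-2*(-3) + 1)*(H(-3) - 1*2) = ((-9 + (-2*(-3) + 1)⁵)/(-2*(-3) + 1)³)*(2*(-3)² - 1*2) = ((-9 + (6 + 1)⁵)/(6 + 1)³)*(2*9 - 2) = ((-9 + 7⁵)/7³)*(18 - 2) = ((-9 + 16807)/343)*16 = ((1/343)*16798)*16 = (16798/343)*16 = 268768/343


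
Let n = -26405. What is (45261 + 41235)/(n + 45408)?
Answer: 86496/19003 ≈ 4.5517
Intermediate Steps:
(45261 + 41235)/(n + 45408) = (45261 + 41235)/(-26405 + 45408) = 86496/19003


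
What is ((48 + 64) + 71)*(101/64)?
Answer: 18483/64 ≈ 288.80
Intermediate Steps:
((48 + 64) + 71)*(101/64) = (112 + 71)*(101*(1/64)) = 183*(101/64) = 18483/64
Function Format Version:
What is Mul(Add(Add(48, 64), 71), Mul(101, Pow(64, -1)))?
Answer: Rational(18483, 64) ≈ 288.80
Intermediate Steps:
Mul(Add(Add(48, 64), 71), Mul(101, Pow(64, -1))) = Mul(Add(112, 71), Mul(101, Rational(1, 64))) = Mul(183, Rational(101, 64)) = Rational(18483, 64)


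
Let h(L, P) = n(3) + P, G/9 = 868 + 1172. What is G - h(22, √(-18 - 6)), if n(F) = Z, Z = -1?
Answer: 18361 - 2*I*√6 ≈ 18361.0 - 4.899*I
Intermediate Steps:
n(F) = -1
G = 18360 (G = 9*(868 + 1172) = 9*2040 = 18360)
h(L, P) = -1 + P
G - h(22, √(-18 - 6)) = 18360 - (-1 + √(-18 - 6)) = 18360 - (-1 + √(-24)) = 18360 - (-1 + 2*I*√6) = 18360 + (1 - 2*I*√6) = 18361 - 2*I*√6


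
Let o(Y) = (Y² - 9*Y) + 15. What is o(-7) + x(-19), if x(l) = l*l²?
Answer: -6732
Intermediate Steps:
x(l) = l³
o(Y) = 15 + Y² - 9*Y
o(-7) + x(-19) = (15 + (-7)² - 9*(-7)) + (-19)³ = (15 + 49 + 63) - 6859 = 127 - 6859 = -6732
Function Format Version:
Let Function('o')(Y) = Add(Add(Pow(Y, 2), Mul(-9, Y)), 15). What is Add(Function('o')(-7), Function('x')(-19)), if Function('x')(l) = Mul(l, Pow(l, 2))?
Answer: -6732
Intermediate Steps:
Function('x')(l) = Pow(l, 3)
Function('o')(Y) = Add(15, Pow(Y, 2), Mul(-9, Y))
Add(Function('o')(-7), Function('x')(-19)) = Add(Add(15, Pow(-7, 2), Mul(-9, -7)), Pow(-19, 3)) = Add(Add(15, 49, 63), -6859) = Add(127, -6859) = -6732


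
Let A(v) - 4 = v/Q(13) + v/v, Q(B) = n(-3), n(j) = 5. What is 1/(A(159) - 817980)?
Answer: -5/4089716 ≈ -1.2226e-6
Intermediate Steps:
Q(B) = 5
A(v) = 5 + v/5 (A(v) = 4 + (v/5 + v/v) = 4 + (v*(⅕) + 1) = 4 + (v/5 + 1) = 4 + (1 + v/5) = 5 + v/5)
1/(A(159) - 817980) = 1/((5 + (⅕)*159) - 817980) = 1/((5 + 159/5) - 817980) = 1/(184/5 - 817980) = 1/(-4089716/5) = -5/4089716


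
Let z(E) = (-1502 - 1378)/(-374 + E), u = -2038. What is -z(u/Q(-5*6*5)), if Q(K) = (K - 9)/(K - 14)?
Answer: -228960/196849 ≈ -1.1631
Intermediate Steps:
Q(K) = (-9 + K)/(-14 + K)
z(E) = -2880/(-374 + E)
-z(u/Q(-5*6*5)) = -(-2880)/(-374 - 2038*(-14 - 5*6*5)/(-9 - 5*6*5)) = -(-2880)/(-374 - 2038*(-14 - 30*5)/(-9 - 30*5)) = -(-2880)/(-374 - 2038*(-14 - 150)/(-9 - 150)) = -(-2880)/(-374 - 2038/(-159/(-164))) = -(-2880)/(-374 - 2038/((-1/164*(-159)))) = -(-2880)/(-374 - 2038/159/164) = -(-2880)/(-374 - 2038*164/159) = -(-2880)/(-374 - 334232/159) = -(-2880)/(-393698/159) = -(-2880)*(-159)/393698 = -1*228960/196849 = -228960/196849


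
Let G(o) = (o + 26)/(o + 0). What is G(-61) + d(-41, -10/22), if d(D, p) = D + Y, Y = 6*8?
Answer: 462/61 ≈ 7.5738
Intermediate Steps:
G(o) = (26 + o)/o
Y = 48
d(D, p) = 48 + D (d(D, p) = D + 48 = 48 + D)
G(-61) + d(-41, -10/22) = (26 - 61)/(-61) + (48 - 41) = -1/61*(-35) + 7 = 35/61 + 7 = 462/61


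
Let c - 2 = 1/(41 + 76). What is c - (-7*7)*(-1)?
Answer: -5498/117 ≈ -46.991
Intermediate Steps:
c = 235/117 (c = 2 + 1/(41 + 76) = 2 + 1/117 = 235/117 ≈ 2.0085)
c - (-7*7)*(-1) = 235/117 - (-7*7)*(-1) = 235/117 - (-49)*(-1) = 235/117 - 1*49 = 235/117 - 49 = -5498/117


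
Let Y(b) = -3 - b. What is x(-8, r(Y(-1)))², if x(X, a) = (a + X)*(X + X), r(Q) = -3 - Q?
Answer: 20736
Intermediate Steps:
x(X, a) = 2*X*(X + a) (x(X, a) = (X + a)*(2*X) = 2*X*(X + a))
x(-8, r(Y(-1)))² = (2*(-8)*(-8 + (-3 - (-3 - 1*(-1)))))² = (2*(-8)*(-8 + (-3 - (-3 + 1))))² = (2*(-8)*(-8 + (-3 - 1*(-2))))² = (2*(-8)*(-8 + (-3 + 2)))² = (2*(-8)*(-8 - 1))² = (2*(-8)*(-9))² = 144² = 20736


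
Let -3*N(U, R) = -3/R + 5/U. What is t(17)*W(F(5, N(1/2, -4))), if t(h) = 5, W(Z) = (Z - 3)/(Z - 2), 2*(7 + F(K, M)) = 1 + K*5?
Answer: 15/4 ≈ 3.7500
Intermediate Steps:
N(U, R) = 1/R - 5/(3*U) (N(U, R) = -(-3/R + 5/U)/3 = 1/R - 5/(3*U))
F(K, M) = -13/2 + 5*K/2 (F(K, M) = -7 + (1 + K*5)/2 = -7 + (1 + 5*K)/2 = -7 + (½ + 5*K/2) = -13/2 + 5*K/2)
W(Z) = (-3 + Z)/(-2 + Z)
t(17)*W(F(5, N(1/2, -4))) = 5*((-3 + (-13/2 + (5/2)*5))/(-2 + (-13/2 + (5/2)*5))) = 5*((-3 + (-13/2 + 25/2))/(-2 + (-13/2 + 25/2))) = 5*((-3 + 6)/(-2 + 6)) = 5*(3/4) = 5*((¼)*3) = 5*(¾) = 15/4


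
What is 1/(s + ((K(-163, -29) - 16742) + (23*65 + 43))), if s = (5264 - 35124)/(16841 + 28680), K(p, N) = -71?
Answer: -45521/695363135 ≈ -6.5464e-5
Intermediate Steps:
s = -29860/45521 ≈ -0.65596
1/(s + ((K(-163, -29) - 16742) + (23*65 + 43))) = 1/(-29860/45521 + ((-71 - 16742) + (23*65 + 43))) = 1/(-29860/45521 + (-16813 + (1495 + 43))) = 1/(-29860/45521 + (-16813 + 1538)) = 1/(-29860/45521 - 15275) = 1/(-695363135/45521) = -45521/695363135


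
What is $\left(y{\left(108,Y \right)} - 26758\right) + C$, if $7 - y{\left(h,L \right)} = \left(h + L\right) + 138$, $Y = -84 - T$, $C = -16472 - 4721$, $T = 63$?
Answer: $-48043$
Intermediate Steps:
$C = -21193$
$Y = -147$ ($Y = -84 - 63 = -147$)
$y{\left(h,L \right)} = -131 - L - h$ ($y{\left(h,L \right)} = 7 - \left(\left(h + L\right) + 138\right) = 7 - \left(\left(L + h\right) + 138\right) = 7 - \left(138 + L + h\right) = -131 - L - h$)
$\left(y{\left(108,Y \right)} - 26758\right) + C = \left(\left(-131 - -147 - 108\right) - 26758\right) - 21193 = \left(\left(-131 + 147 - 108\right) - 26758\right) - 21193 = \left(-92 - 26758\right) - 21193 = -26850 - 21193 = -48043$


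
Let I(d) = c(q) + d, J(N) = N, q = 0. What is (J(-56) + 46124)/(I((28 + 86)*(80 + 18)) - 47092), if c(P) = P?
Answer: -11517/8980 ≈ -1.2825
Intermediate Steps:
I(d) = d (I(d) = 0 + d = d)
(J(-56) + 46124)/(I((28 + 86)*(80 + 18)) - 47092) = (-56 + 46124)/((28 + 86)*(80 + 18) - 47092) = 46068/(114*98 - 47092) = 46068/(11172 - 47092) = 46068/(-35920) = 46068*(-1/35920) = -11517/8980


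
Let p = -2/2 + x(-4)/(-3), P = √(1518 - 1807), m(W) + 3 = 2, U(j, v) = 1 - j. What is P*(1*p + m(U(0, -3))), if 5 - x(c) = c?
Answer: -85*I ≈ -85.0*I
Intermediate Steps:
x(c) = 5 - c
m(W) = -1 (m(W) = -3 + 2 = -1)
P = 17*I (P = √(-289) = 17*I ≈ 17.0*I)
p = -4 (p = -2/2 + (5 - 1*(-4))/(-3) = -2*½ + (5 + 4)*(-⅓) = -1 + 9*(-⅓) = -1 - 3 = -4)
P*(1*p + m(U(0, -3))) = (17*I)*(1*(-4) - 1) = (17*I)*(-4 - 1) = (17*I)*(-5) = -85*I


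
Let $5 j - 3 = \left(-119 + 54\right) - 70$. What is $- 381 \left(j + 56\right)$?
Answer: $- \frac{56388}{5} \approx -11278.0$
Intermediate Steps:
$j = - \frac{132}{5}$ ($j = \frac{3}{5} + \frac{\left(-119 + 54\right) - 70}{5} = \frac{3}{5} + \frac{-65 - 70}{5} = \frac{3}{5} + \frac{1}{5} \left(-135\right) = \frac{3}{5} - 27 = - \frac{132}{5} \approx -26.4$)
$- 381 \left(j + 56\right) = - 381 \left(- \frac{132}{5} + 56\right) = \left(-381\right) \frac{148}{5} = - \frac{56388}{5}$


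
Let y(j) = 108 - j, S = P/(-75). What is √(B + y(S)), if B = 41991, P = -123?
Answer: √1052434/5 ≈ 205.18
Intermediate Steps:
S = 41/25 (S = -123/(-75) = -123*(-1/75) = 41/25 ≈ 1.6400)
√(B + y(S)) = √(41991 + (108 - 1*41/25)) = √(41991 + (108 - 41/25)) = √(41991 + 2659/25) = √(1052434/25) = √1052434/5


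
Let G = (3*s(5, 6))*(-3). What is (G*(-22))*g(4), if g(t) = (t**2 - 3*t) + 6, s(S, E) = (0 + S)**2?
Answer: 49500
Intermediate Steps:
s(S, E) = S**2
G = -225 (G = (3*5**2)*(-3) = (3*25)*(-3) = 75*(-3) = -225)
g(t) = 6 + t**2 - 3*t
(G*(-22))*g(4) = (-225*(-22))*(6 + 4**2 - 3*4) = 4950*(6 + 16 - 12) = 4950*10 = 49500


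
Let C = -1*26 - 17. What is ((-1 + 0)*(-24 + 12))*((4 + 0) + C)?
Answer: -468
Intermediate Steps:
C = -43 (C = -26 - 17 = -43)
((-1 + 0)*(-24 + 12))*((4 + 0) + C) = ((-1 + 0)*(-24 + 12))*((4 + 0) - 43) = (-1*(-12))*(4 - 43) = 12*(-39) = -468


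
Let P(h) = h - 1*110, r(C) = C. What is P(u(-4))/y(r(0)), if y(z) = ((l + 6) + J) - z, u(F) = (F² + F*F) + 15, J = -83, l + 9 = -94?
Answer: 7/20 ≈ 0.35000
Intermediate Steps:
l = -103 (l = -9 - 94 = -103)
u(F) = 15 + 2*F² (u(F) = (F² + F²) + 15 = 2*F² + 15 = 15 + 2*F²)
P(h) = -110 + h (P(h) = h - 110 = -110 + h)
y(z) = -180 - z (y(z) = ((-103 + 6) - 83) - z = (-97 - 83) - z = -180 - z)
P(u(-4))/y(r(0)) = (-110 + (15 + 2*(-4)²))/(-180 - 1*0) = (-110 + (15 + 2*16))/(-180 + 0) = (-110 + (15 + 32))/(-180) = (-110 + 47)*(-1/180) = -63*(-1/180) = 7/20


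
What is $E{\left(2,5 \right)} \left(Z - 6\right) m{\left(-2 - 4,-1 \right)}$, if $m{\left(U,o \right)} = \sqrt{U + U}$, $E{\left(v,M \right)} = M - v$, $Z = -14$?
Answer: $- 120 i \sqrt{3} \approx - 207.85 i$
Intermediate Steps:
$m{\left(U,o \right)} = \sqrt{2} \sqrt{U}$ ($m{\left(U,o \right)} = \sqrt{2 U} = \sqrt{2} \sqrt{U}$)
$E{\left(2,5 \right)} \left(Z - 6\right) m{\left(-2 - 4,-1 \right)} = \left(5 - 2\right) \left(-14 - 6\right) \sqrt{2} \sqrt{-2 - 4} = \left(5 - 2\right) \left(-20\right) \sqrt{2} \sqrt{-6} = 3 \left(-20\right) \sqrt{2} i \sqrt{6} = - 60 \cdot 2 i \sqrt{3} = - 120 i \sqrt{3}$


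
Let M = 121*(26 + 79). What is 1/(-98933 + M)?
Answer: -1/86228 ≈ -1.1597e-5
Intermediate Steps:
M = 12705 (M = 121*105 = 12705)
1/(-98933 + M) = 1/(-98933 + 12705) = 1/(-86228) = -1/86228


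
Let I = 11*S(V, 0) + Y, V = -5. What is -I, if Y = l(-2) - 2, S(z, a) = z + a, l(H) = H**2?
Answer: 53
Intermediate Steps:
S(z, a) = a + z
Y = 2 (Y = (-2)**2 - 2 = 4 - 2 = 2)
I = -53 (I = 11*(0 - 5) + 2 = 11*(-5) + 2 = -55 + 2 = -53)
-I = -1*(-53) = 53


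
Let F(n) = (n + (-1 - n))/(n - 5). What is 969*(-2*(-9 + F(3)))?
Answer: 16473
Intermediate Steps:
F(n) = -1/(-5 + n)
969*(-2*(-9 + F(3))) = 969*(-2*(-9 - 1/(-5 + 3))) = 969*(-2*(-9 - 1/(-2))) = 969*(-2*(-9 - 1*(-1/2))) = 969*(-2*(-9 + 1/2)) = 969*(-2*(-17/2)) = 969*17 = 16473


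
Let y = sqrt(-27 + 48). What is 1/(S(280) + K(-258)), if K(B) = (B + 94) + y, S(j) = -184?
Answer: -116/40361 - sqrt(21)/121083 ≈ -0.0029119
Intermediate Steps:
y = sqrt(21) ≈ 4.5826
K(B) = 94 + B + sqrt(21) (K(B) = (B + 94) + sqrt(21) = (94 + B) + sqrt(21) = 94 + B + sqrt(21))
1/(S(280) + K(-258)) = 1/(-184 + (94 - 258 + sqrt(21))) = 1/(-184 + (-164 + sqrt(21))) = 1/(-348 + sqrt(21))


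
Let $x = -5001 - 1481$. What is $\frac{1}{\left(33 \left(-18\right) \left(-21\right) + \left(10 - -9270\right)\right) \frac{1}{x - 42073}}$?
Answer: $- \frac{48555}{21754} \approx -2.232$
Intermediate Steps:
$x = -6482$ ($x = -5001 - 1481 = -6482$)
$\frac{1}{\left(33 \left(-18\right) \left(-21\right) + \left(10 - -9270\right)\right) \frac{1}{x - 42073}} = \frac{1}{\left(33 \left(-18\right) \left(-21\right) + \left(10 - -9270\right)\right) \frac{1}{-6482 - 42073}} = \frac{1}{\left(\left(-594\right) \left(-21\right) + \left(10 + 9270\right)\right) \frac{1}{-48555}} = \frac{1}{\left(12474 + 9280\right) \left(- \frac{1}{48555}\right)} = \frac{1}{21754 \left(- \frac{1}{48555}\right)} = \frac{1}{- \frac{21754}{48555}} = - \frac{48555}{21754}$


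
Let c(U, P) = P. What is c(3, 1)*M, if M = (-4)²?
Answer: 16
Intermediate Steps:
M = 16
c(3, 1)*M = 1*16 = 16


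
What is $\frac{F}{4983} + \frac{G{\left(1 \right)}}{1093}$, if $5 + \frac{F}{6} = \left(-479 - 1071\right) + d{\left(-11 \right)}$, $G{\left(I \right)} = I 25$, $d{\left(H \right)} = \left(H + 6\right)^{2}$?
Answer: $- \frac{3303055}{1815473} \approx -1.8194$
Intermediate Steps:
$d{\left(H \right)} = \left(6 + H\right)^{2}$
$G{\left(I \right)} = 25 I$
$F = -9180$ ($F = -30 + 6 \left(\left(-479 - 1071\right) + \left(6 - 11\right)^{2}\right) = -30 + 6 \left(-1550 + \left(-5\right)^{2}\right) = -30 + 6 \left(-1550 + 25\right) = -30 + 6 \left(-1525\right) = -30 - 9150 = -9180$)
$\frac{F}{4983} + \frac{G{\left(1 \right)}}{1093} = - \frac{9180}{4983} + \frac{25 \cdot 1}{1093} = \left(-9180\right) \frac{1}{4983} + 25 \cdot \frac{1}{1093} = - \frac{3060}{1661} + \frac{25}{1093} = - \frac{3303055}{1815473}$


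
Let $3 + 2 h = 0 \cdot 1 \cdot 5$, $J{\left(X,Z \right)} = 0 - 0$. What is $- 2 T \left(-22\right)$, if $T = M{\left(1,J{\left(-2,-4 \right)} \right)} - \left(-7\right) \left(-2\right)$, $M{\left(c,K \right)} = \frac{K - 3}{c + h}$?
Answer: $-352$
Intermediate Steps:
$J{\left(X,Z \right)} = 0$ ($J{\left(X,Z \right)} = 0 + 0 = 0$)
$h = - \frac{3}{2}$ ($h = - \frac{3}{2} + \frac{0 \cdot 1 \cdot 5}{2} = - \frac{3}{2} + \frac{0 \cdot 5}{2} = - \frac{3}{2} + \frac{1}{2} \cdot 0 = - \frac{3}{2} + 0 = - \frac{3}{2} \approx -1.5$)
$M{\left(c,K \right)} = \frac{-3 + K}{- \frac{3}{2} + c}$ ($M{\left(c,K \right)} = \frac{K - 3}{c - \frac{3}{2}} = \frac{-3 + K}{- \frac{3}{2} + c}$)
$T = -8$ ($T = \frac{2 \left(-3 + 0\right)}{-3 + 2 \cdot 1} - \left(-7\right) \left(-2\right) = 2 \frac{1}{-3 + 2} \left(-3\right) - 14 = 2 \frac{1}{-1} \left(-3\right) - 14 = 2 \left(-1\right) \left(-3\right) - 14 = 6 - 14 = -8$)
$- 2 T \left(-22\right) = \left(-2\right) \left(-8\right) \left(-22\right) = 16 \left(-22\right) = -352$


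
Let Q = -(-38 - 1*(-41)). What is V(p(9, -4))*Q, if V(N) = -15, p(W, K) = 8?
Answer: 45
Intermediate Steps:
Q = -3 (Q = -(-38 + 41) = -1*3 = -3)
V(p(9, -4))*Q = -15*(-3) = 45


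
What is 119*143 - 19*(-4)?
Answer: 17093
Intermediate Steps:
119*143 - 19*(-4) = 17017 + 76 = 17093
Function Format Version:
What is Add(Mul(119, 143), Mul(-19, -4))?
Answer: 17093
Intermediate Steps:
Add(Mul(119, 143), Mul(-19, -4)) = Add(17017, 76) = 17093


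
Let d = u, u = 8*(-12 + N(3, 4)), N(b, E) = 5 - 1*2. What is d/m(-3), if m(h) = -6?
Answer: 12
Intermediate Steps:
N(b, E) = 3 (N(b, E) = 5 - 2 = 3)
u = -72 (u = 8*(-12 + 3) = 8*(-9) = -72)
d = -72
d/m(-3) = -72/(-6) = -72*(-1/6) = 12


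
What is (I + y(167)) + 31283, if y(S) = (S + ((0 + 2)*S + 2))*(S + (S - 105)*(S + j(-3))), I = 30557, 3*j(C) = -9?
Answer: 5260345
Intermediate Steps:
j(C) = -3 (j(C) = (1/3)*(-9) = -3)
y(S) = (2 + 3*S)*(S + (-105 + S)*(-3 + S)) (y(S) = (S + ((0 + 2)*S + 2))*(S + (S - 105)*(S - 3)) = (S + (2*S + 2))*(S + (-105 + S)*(-3 + S)) = (S + (2 + 2*S))*(S + (-105 + S)*(-3 + S)) = (2 + 3*S)*(S + (-105 + S)*(-3 + S)))
(I + y(167)) + 31283 = (30557 + (630 - 319*167**2 + 3*167**3 + 731*167)) + 31283 = (30557 + (630 - 319*27889 + 3*4657463 + 122077)) + 31283 = (30557 + (630 - 8896591 + 13972389 + 122077)) + 31283 = (30557 + 5198505) + 31283 = 5229062 + 31283 = 5260345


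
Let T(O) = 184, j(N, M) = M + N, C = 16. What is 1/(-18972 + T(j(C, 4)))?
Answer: -1/18788 ≈ -5.3225e-5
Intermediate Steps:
1/(-18972 + T(j(C, 4))) = 1/(-18972 + 184) = 1/(-18788) = -1/18788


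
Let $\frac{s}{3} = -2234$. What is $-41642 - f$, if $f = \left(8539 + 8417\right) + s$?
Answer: $-51896$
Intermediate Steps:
$s = -6702$ ($s = 3 \left(-2234\right) = -6702$)
$f = 10254$ ($f = \left(8539 + 8417\right) - 6702 = 16956 - 6702 = 10254$)
$-41642 - f = -41642 - 10254 = -51896$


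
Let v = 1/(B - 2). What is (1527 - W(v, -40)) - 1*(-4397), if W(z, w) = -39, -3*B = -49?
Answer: 5963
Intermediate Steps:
B = 49/3 (B = -⅓*(-49) = 49/3 ≈ 16.333)
v = 3/43 (v = 1/(49/3 - 2) = 1/(43/3) = 3/43 ≈ 0.069767)
(1527 - W(v, -40)) - 1*(-4397) = (1527 - 1*(-39)) - 1*(-4397) = (1527 + 39) + 4397 = 1566 + 4397 = 5963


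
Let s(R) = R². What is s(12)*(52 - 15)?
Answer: 5328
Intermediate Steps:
s(12)*(52 - 15) = 12²*(52 - 15) = 144*37 = 5328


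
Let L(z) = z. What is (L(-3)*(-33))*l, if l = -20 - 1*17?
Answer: -3663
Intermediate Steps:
l = -37 (l = -20 - 17 = -37)
(L(-3)*(-33))*l = -3*(-33)*(-37) = 99*(-37) = -3663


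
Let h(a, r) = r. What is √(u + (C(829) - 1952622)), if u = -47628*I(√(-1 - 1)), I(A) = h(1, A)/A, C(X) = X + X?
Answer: 16*I*√7807 ≈ 1413.7*I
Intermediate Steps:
C(X) = 2*X
I(A) = 1 (I(A) = A/A = 1)
u = -47628 (u = -47628*1 = -47628)
√(u + (C(829) - 1952622)) = √(-47628 + (2*829 - 1952622)) = √(-47628 + (1658 - 1952622)) = √(-47628 - 1950964) = √(-1998592) = 16*I*√7807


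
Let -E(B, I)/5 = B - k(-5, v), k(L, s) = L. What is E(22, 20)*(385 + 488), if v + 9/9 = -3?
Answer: -117855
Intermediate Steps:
v = -4 (v = -1 - 3 = -4)
E(B, I) = -25 - 5*B (E(B, I) = -5*(B - 1*(-5)) = -5*(B + 5) = -5*(5 + B) = -25 - 5*B)
E(22, 20)*(385 + 488) = (-25 - 5*22)*(385 + 488) = (-25 - 110)*873 = -135*873 = -117855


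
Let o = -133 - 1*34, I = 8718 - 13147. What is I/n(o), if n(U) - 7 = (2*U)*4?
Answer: 4429/1329 ≈ 3.3326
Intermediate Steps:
I = -4429
o = -167 (o = -133 - 34 = -167)
n(U) = 7 + 8*U (n(U) = 7 + (2*U)*4 = 7 + 8*U)
I/n(o) = -4429/(7 + 8*(-167)) = -4429/(7 - 1336) = -4429/(-1329) = -4429*(-1/1329) = 4429/1329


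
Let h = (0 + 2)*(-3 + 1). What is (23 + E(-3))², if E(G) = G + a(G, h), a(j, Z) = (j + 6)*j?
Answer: 121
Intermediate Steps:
h = -4 (h = 2*(-2) = -4)
a(j, Z) = j*(6 + j) (a(j, Z) = (6 + j)*j = j*(6 + j))
E(G) = G + G*(6 + G)
(23 + E(-3))² = (23 - 3*(7 - 3))² = (23 - 3*4)² = (23 - 12)² = 11² = 121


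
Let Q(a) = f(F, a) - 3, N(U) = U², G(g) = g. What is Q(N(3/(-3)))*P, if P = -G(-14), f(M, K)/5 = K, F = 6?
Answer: 28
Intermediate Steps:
f(M, K) = 5*K
Q(a) = -3 + 5*a (Q(a) = 5*a - 3 = -3 + 5*a)
P = 14 (P = -1*(-14) = 14)
Q(N(3/(-3)))*P = (-3 + 5*(3/(-3))²)*14 = (-3 + 5*(3*(-⅓))²)*14 = (-3 + 5*(-1)²)*14 = (-3 + 5*1)*14 = (-3 + 5)*14 = 2*14 = 28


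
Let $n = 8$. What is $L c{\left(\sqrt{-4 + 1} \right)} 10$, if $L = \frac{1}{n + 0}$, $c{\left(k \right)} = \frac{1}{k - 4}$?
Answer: $- \frac{5}{19} - \frac{5 i \sqrt{3}}{76} \approx -0.26316 - 0.11395 i$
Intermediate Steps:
$c{\left(k \right)} = \frac{1}{-4 + k}$
$L = \frac{1}{8}$ ($L = \frac{1}{8 + 0} = \frac{1}{8} \approx 0.125$)
$L c{\left(\sqrt{-4 + 1} \right)} 10 = \frac{1}{8 \left(-4 + \sqrt{-4 + 1}\right)} 10 = \frac{1}{8 \left(-4 + \sqrt{-3}\right)} 10 = \frac{1}{8 \left(-4 + i \sqrt{3}\right)} 10 = \frac{5}{4 \left(-4 + i \sqrt{3}\right)}$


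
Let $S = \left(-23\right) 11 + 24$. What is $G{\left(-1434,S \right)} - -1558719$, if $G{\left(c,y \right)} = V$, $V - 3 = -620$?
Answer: $1558102$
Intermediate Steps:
$V = -617$ ($V = 3 - 620 = -617$)
$S = -229$ ($S = -253 + 24 = -229$)
$G{\left(c,y \right)} = -617$
$G{\left(-1434,S \right)} - -1558719 = -617 - -1558719 = -617 + 1558719 = 1558102$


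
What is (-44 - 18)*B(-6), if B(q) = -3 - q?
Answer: -186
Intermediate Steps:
(-44 - 18)*B(-6) = (-44 - 18)*(-3 - 1*(-6)) = -62*(-3 + 6) = -62*3 = -186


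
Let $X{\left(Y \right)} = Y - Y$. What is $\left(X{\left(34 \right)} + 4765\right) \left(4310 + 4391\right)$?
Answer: $41460265$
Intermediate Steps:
$X{\left(Y \right)} = 0$
$\left(X{\left(34 \right)} + 4765\right) \left(4310 + 4391\right) = \left(0 + 4765\right) \left(4310 + 4391\right) = 4765 \cdot 8701 = 41460265$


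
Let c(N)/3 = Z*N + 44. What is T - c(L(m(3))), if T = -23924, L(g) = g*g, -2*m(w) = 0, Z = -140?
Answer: -24056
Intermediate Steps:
m(w) = 0 (m(w) = -½*0 = 0)
L(g) = g²
c(N) = 132 - 420*N (c(N) = 3*(-140*N + 44) = 3*(44 - 140*N) = 132 - 420*N)
T - c(L(m(3))) = -23924 - (132 - 420*0²) = -23924 - (132 - 420*0) = -23924 - (132 + 0) = -23924 - 1*132 = -23924 - 132 = -24056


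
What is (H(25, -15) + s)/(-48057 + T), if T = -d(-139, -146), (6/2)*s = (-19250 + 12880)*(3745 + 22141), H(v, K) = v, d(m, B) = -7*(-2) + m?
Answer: 164893745/143796 ≈ 1146.7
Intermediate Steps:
d(m, B) = 14 + m
s = -164893820/3 (s = ((-19250 + 12880)*(3745 + 22141))/3 = (-6370*25886)/3 = (⅓)*(-164893820) = -164893820/3 ≈ -5.4965e+7)
T = 125 (T = -(14 - 139) = -1*(-125) = 125)
(H(25, -15) + s)/(-48057 + T) = (25 - 164893820/3)/(-48057 + 125) = -164893745/3/(-47932) = -164893745/3*(-1/47932) = 164893745/143796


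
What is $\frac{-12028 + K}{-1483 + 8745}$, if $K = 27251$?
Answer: $\frac{15223}{7262} \approx 2.0963$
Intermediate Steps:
$\frac{-12028 + K}{-1483 + 8745} = \frac{-12028 + 27251}{-1483 + 8745} = \frac{15223}{7262}$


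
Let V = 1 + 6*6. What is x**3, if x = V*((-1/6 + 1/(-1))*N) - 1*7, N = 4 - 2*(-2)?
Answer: -1180932193/27 ≈ -4.3738e+7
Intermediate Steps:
N = 8 (N = 4 + 4 = 8)
V = 37 (V = 1 + 36 = 37)
x = -1057/3 (x = 37*((-1/6 + 1/(-1))*8) - 1*7 = 37*((-1*1/6 + 1*(-1))*8) - 7 = 37*((-1/6 - 1)*8) - 7 = 37*(-7/6*8) - 7 = 37*(-28/3) - 7 = -1036/3 - 7 = -1057/3 ≈ -352.33)
x**3 = (-1057/3)**3 = -1180932193/27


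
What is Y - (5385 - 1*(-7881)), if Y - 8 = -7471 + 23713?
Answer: 2984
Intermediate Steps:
Y = 16250 (Y = 8 + (-7471 + 23713) = 8 + 16242 = 16250)
Y - (5385 - 1*(-7881)) = 16250 - (5385 - 1*(-7881)) = 16250 - (5385 + 7881) = 16250 - 1*13266 = 16250 - 13266 = 2984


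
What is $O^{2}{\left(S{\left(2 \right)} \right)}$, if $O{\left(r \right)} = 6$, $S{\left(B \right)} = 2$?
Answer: $36$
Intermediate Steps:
$O^{2}{\left(S{\left(2 \right)} \right)} = 6^{2} = 36$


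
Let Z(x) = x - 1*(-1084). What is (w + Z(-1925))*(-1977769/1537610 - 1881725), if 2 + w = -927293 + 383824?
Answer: 787445598505350964/768805 ≈ 1.0242e+12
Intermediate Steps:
w = -543471 (w = -2 + (-927293 + 383824) = -2 - 543469 = -543471)
Z(x) = 1084 + x (Z(x) = x + 1084 = 1084 + x)
(w + Z(-1925))*(-1977769/1537610 - 1881725) = (-543471 + (1084 - 1925))*(-1977769/1537610 - 1881725) = (-543471 - 841)*(-1977769*1/1537610 - 1881725) = -544312*(-1977769/1537610 - 1881725) = -544312*(-2893361155019/1537610) = 787445598505350964/768805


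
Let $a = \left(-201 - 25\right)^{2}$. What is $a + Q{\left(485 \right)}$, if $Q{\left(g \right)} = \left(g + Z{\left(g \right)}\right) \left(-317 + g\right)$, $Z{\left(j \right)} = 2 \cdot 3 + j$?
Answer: $215044$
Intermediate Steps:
$a = 51076$ ($a = \left(-226\right)^{2} = 51076$)
$Z{\left(j \right)} = 6 + j$
$Q{\left(g \right)} = \left(-317 + g\right) \left(6 + 2 g\right)$ ($Q{\left(g \right)} = \left(g + \left(6 + g\right)\right) \left(-317 + g\right) = \left(6 + 2 g\right) \left(-317 + g\right) = \left(-317 + g\right) \left(6 + 2 g\right)$)
$a + Q{\left(485 \right)} = 51076 - \left(306482 - 470450\right) = 51076 - -163968 = 51076 + 163968 = 215044$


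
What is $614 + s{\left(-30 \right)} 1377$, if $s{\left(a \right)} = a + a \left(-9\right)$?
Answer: $331094$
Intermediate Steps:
$s{\left(a \right)} = - 8 a$ ($s{\left(a \right)} = a - 9 a = - 8 a$)
$614 + s{\left(-30 \right)} 1377 = 614 + \left(-8\right) \left(-30\right) 1377 = 614 + 240 \cdot 1377 = 614 + 330480 = 331094$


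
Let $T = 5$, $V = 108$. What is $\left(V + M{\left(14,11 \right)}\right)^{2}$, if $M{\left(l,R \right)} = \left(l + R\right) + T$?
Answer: $19044$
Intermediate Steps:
$M{\left(l,R \right)} = 5 + R + l$ ($M{\left(l,R \right)} = \left(l + R\right) + 5 = \left(R + l\right) + 5 = 5 + R + l$)
$\left(V + M{\left(14,11 \right)}\right)^{2} = \left(108 + \left(5 + 11 + 14\right)\right)^{2} = \left(108 + 30\right)^{2} = 138^{2} = 19044$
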